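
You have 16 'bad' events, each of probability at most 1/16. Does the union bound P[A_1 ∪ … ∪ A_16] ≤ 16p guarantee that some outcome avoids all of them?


Union bound: P[∪_{i=1}^{16} A_i] ≤ Σ_i P[A_i] ≤ 16·p = 16·(1/16) = 1.
Numerically: 1 ≈ 1.000000.
Is 1 < 1? NO.
Since the bound 1 is ≥ 1, the union bound is uninformative here; it does NOT by itself certify existence.

16·p = 1 ≈ 1.000000; existence NOT certified by the union bound.


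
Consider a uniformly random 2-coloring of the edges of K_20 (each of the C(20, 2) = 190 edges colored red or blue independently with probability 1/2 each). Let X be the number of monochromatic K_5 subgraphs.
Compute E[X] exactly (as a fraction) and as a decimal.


Let X = Σ_S X_S over the C(20, 5) = 15504 subsets S of size 5, where X_S = 1 if the K_5 on S is monochromatic.
For a fixed S, the K_5 on S has C(5, 2) = 10 edges. P[all 10 edges red] = (1/2)^10, and likewise for blue, so P[monochromatic] = 2·(1/2)^10 = 2^{1 − 10} = 1/512.
By linearity of expectation: E[X] = C(20, 5) · 2^{1 − 10} = 15504 · 1/512 = 969/32.
Numerically: E[X] ≈ 30.2812.

E[X] = C(20,5)·2^(1−C(5,2)) = 969/32 ≈ 30.2812.


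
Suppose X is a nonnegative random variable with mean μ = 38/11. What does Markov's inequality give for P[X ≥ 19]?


μ = E[X] = 38/11, a = 19.
Markov: P[X ≥ 19] ≤ μ/a = (38/11)/19 = 2/11.
Numerically: ≈ 0.182.
(Since a = 19 > μ = 3.455, the bound 2/11 is < 1 and informative.)

P[X ≥ 19] ≤ 2/11 ≈ 0.182.


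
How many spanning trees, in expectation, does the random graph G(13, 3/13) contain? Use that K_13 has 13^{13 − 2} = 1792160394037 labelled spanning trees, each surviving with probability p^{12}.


K_13 has 13^{13 − 2} = 1792160394037 labelled spanning trees.
For each such spanning tree H, let X_H = 1 if all 12 edges of H are present in G. Then P[X_H = 1] = p^{12} = (3/13)^{12} = 531441/23298085122481.
By linearity: E[X] = Σ_H E[X_H] = 1792160394037 · p^{12} = 1792160394037 · 531441/23298085122481 = 531441/13.
Numerically: E[X] ≈ 4.088e+04.

E[X] = 1792160394037 · (3/13)^{12} = 531441/13 ≈ 4.088e+04.


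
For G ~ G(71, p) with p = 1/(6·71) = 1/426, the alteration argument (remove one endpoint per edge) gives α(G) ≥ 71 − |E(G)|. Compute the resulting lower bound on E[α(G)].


E[|E(G)|] = C(71, 2)·p = 2485 · (1/426) = 35/6.
E[α(G)] ≥ n − E[|E(G)|] = 71 − 35/6 = 391/6.
Numerically: ≈ 65.16667.
(This is only a lower bound; the true E[α(G)] may be larger.)

E[α(G)] ≥ 391/6 ≈ 65.16667.


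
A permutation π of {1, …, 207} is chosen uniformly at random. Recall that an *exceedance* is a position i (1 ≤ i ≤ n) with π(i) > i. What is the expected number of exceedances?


Write X = Σ_{i=1}^{207} X_i, where X_i = 1_{π(i) > i}.
For each fixed i, π(i) is uniform over {1, …, 207} (marginal of a uniform permutation), so P[π(i) > i] = (n − i)/n. Summing: Σ_{i=1}^{207} (n − i)/n = (0 + 1 + … + 206)/207 = 207(207 − 1)/(2·207) = (207 − 1)/2.
Hence E[X] = Σ_{i=1}^{207} (207 − i)/207 = 103 ≈ 103.00000.

E[X] = 103 = 103.00000.


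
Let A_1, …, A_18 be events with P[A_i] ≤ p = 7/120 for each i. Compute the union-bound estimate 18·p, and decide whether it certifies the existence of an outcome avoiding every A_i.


Union bound: P[∪_{i=1}^{18} A_i] ≤ Σ_i P[A_i] ≤ 18·p = 18·(7/120) = 21/20.
Numerically: 21/20 ≈ 1.0500.
Is 21/20 < 1? NO.
Since the bound 21/20 is ≥ 1, the union bound is uninformative here; it does NOT by itself certify existence.

18·p = 21/20 ≈ 1.0500; existence NOT certified by the union bound.


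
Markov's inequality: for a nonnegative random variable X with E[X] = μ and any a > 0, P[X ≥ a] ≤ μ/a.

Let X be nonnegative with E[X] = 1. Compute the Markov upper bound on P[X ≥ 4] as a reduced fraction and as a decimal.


μ = E[X] = 1, a = 4.
Markov: P[X ≥ 4] ≤ μ/a = (1)/4 = 1/4.
Numerically: ≈ 0.2500.
(Since a = 4 > μ = 1.0000, the bound 1/4 is < 1 and informative.)

P[X ≥ 4] ≤ 1/4 ≈ 0.2500.


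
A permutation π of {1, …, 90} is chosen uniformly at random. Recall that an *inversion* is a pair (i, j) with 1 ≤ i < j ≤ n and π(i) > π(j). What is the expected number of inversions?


Write X = Σ X_I over the C(90, 2) = 4005 pairs i < j, with X_I the indicator of one inversion.
There are 4005 indicators.
For each fixed pair i < j, the values π(i) and π(j) are two distinct elements of {1, …, 90} in uniformly random order; by symmetry P[π(i) > π(j)] = 1/2.
By linearity: E[X] = 4005 · (1/2) = C(90, 2) · (1/2) = 4005/2 = 4005/2 ≈ 2002.50000.

E[X] = 4005/2 = 2002.50000.


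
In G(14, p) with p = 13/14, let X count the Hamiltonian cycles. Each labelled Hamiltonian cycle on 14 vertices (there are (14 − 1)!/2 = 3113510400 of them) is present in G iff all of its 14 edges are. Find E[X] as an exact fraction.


K_14 has (14 − 1)!/2 = 3113510400 labelled Hamiltonian cycles.
For each such Hamiltonian cycle H, let X_H = 1 if all 14 edges of H are present in G. Then P[X_H = 1] = p^{14} = (13/14)^{14} = 3937376385699289/11112006825558016.
By linearity: E[X] = Σ_H E[X_H] = 3113510400 · p^{14} = 3113510400 · 3937376385699289/11112006825558016 = 3420497300666614836525/3100448333024.
Numerically: E[X] ≈ 1.1e+09.

E[X] = 3113510400 · (13/14)^{14} = 3420497300666614836525/3100448333024 ≈ 1.1e+09.


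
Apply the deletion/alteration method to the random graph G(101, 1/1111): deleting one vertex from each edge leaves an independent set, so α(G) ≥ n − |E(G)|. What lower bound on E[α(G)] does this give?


E[|E(G)|] = C(101, 2)·p = 5050 · (1/1111) = 50/11.
E[α(G)] ≥ n − E[|E(G)|] = 101 − 50/11 = 1061/11.
Numerically: ≈ 96.454545.
(This is only a lower bound; the true E[α(G)] may be larger.)

E[α(G)] ≥ 1061/11 ≈ 96.454545.


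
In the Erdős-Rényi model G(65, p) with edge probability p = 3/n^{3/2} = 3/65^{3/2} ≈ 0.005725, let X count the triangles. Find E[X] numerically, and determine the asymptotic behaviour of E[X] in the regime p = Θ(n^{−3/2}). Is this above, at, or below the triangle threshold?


Number of potential triangles: C(65, 3) = 43680.
Each occurs with probability p³ ≈ (0.005725)³ ≈ 1.876090e-07.
By linearity: E[X] = C(65, 3)·p³ ≈ 43680 · 1.876090e-07 ≈ 0.0082.
Since α = 3/2 > 1, p = c/n^{3/2} = o(1/n) is below the triangle threshold p ~ 1/n. Asymptotically E[X] ~ (c³/6)·n^{3(1−α)} = (3³/6)·n^{-1.5} → 0, so by Markov's inequality G has no triangles w.h.p.

E[X] ≈ 0.0082; in regime p = Θ(1/n^{3/2}) E[X] tends to 0 (below the triangle threshold p ~ 1/n).


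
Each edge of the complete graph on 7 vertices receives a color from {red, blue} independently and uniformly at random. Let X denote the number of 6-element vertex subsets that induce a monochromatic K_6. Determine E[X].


Let X = Σ_S X_S over the C(7, 6) = 7 subsets S of size 6, where X_S = 1 if the K_6 on S is monochromatic.
For a fixed S, the K_6 on S has C(6, 2) = 15 edges. P[all 15 edges red] = (1/2)^15, and likewise for blue, so P[monochromatic] = 2·(1/2)^15 = 2^{1 − 15} = 1/16384.
Summing: E[X] = C(7, 6) · 2^{1 − 15} = 7 · 1/16384 = 7/16384.
Numerically: E[X] ≈ 0.0004.

E[X] = C(7,6)·2^(1−C(6,2)) = 7/16384 ≈ 0.0004.


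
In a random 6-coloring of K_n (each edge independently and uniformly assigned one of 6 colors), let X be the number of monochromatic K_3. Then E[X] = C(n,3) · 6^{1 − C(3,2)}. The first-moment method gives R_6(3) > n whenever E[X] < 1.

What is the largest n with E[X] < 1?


We need C(n, 3) · 6^{1 − 3} < 1, i.e. C(n, 3) < 6^{3 − 1} = 36.
Check values of n near the boundary:
  n = 6: C(6, 3) = 20; 20 < 36? YES
  n = 7: C(7, 3) = 35; 35 < 36? YES
  n = 8: C(8, 3) = 56; 56 < 36? NO
  n = 9: C(9, 3) = 84; 84 < 36? NO
  n = 10: C(10, 3) = 120; 120 < 36? NO
The largest n with C(n, 3) < 36 is n = 7 (where E[X] = 35/36 ≈ 0.972222). Hence R_6(3) > 7, i.e. R_6(3) ≥ 8.

Largest n = 7; hence R_6(3) > 7.


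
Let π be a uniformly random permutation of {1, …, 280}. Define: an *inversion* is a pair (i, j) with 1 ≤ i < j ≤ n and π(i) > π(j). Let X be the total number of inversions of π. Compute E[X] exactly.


Write X = Σ X_I over the C(280, 2) = 39060 pairs i < j, with X_I the indicator of one inversion.
There are 39060 indicators.
For each fixed pair i < j, the values π(i) and π(j) are two distinct elements of {1, …, 280} in uniformly random order; by symmetry P[π(i) > π(j)] = 1/2.
By linearity: E[X] = 39060 · (1/2) = C(280, 2) · (1/2) = 39060/2 = 19530 ≈ 19530.000000.

E[X] = 19530 = 19530.000000.


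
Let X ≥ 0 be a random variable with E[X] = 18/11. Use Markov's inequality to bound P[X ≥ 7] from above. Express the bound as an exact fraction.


μ = E[X] = 18/11, a = 7.
Markov: P[X ≥ 7] ≤ μ/a = (18/11)/7 = 18/77.
Numerically: ≈ 0.234.
(Since a = 7 > μ = 1.636, the bound 18/77 is < 1 and informative.)

P[X ≥ 7] ≤ 18/77 ≈ 0.234.


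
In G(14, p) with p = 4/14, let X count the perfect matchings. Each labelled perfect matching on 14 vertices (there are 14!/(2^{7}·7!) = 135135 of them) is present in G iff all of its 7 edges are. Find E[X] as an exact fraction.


K_14 has 14!/(2^{7}·7!) = 135135 labelled perfect matchings.
For each such perfect matching H, let X_H = 1 if all 7 edges of H are present in G. Then P[X_H = 1] = p^{7} = (2/7)^{7} = 128/823543.
By linearity: E[X] = Σ_H E[X_H] = 135135 · p^{7} = 135135 · 128/823543 = 2471040/117649.
Numerically: E[X] ≈ 21.003.

E[X] = 135135 · (2/7)^{7} = 2471040/117649 ≈ 21.003.


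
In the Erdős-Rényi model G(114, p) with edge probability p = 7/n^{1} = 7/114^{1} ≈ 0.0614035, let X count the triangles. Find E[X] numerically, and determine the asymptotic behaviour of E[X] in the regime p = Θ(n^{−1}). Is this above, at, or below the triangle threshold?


Number of potential triangles: C(114, 3) = 240464.
Each occurs with probability p³ ≈ (0.0614035)³ ≈ 2.31515230e-04.
By linearity: E[X] = C(114, 3)·p³ ≈ 240464 · 2.31515230e-04 ≈ 55.671078.
Here α = 1, so p = 7/n is exactly at the triangle threshold p ~ 1/n. Asymptotically E[X] → c³/6 = 7³/6 = 343/6 ≈ 57.166667, a bounded constant. In this regime the triangle count is asymptotically Poisson(c³/6).

E[X] ≈ 55.671078; in regime p = Θ(1/n^{1}) E[X] stays bounded (at the triangle threshold p ~ 1/n).


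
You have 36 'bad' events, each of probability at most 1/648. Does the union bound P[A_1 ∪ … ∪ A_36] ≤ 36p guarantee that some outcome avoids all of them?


Union bound: P[∪_{i=1}^{36} A_i] ≤ Σ_i P[A_i] ≤ 36·p = 36·(1/648) = 1/18.
Numerically: 1/18 ≈ 0.0555556.
Is 1/18 < 1? YES.
Since P[∪ A_i] ≤ 1/18 < 1, the complement has P[∩ A_i^c] ≥ 1 − 1/18 = 17/18 > 0, so some outcome avoids every A_i.

36·p = 1/18 ≈ 0.0555556; existence CERTIFIED by the union bound.


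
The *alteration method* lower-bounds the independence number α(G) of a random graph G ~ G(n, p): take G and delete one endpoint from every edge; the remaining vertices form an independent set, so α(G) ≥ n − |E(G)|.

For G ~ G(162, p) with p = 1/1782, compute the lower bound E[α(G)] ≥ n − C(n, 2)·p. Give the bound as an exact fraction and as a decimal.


E[|E(G)|] = C(162, 2)·p = 13041 · (1/1782) = 161/22.
E[α(G)] ≥ n − E[|E(G)|] = 162 − 161/22 = 3403/22.
Numerically: ≈ 154.681818.
(This is only a lower bound; the true E[α(G)] may be larger.)

E[α(G)] ≥ 3403/22 ≈ 154.681818.


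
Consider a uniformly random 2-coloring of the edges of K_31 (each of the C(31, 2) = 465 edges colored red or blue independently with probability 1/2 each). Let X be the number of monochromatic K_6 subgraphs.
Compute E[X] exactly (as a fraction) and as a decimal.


Let X = Σ_S X_S over the C(31, 6) = 736281 subsets S of size 6, where X_S = 1 if the K_6 on S is monochromatic.
For a fixed S, the K_6 on S has C(6, 2) = 15 edges. P[all 15 edges red] = (1/2)^15, and likewise for blue, so P[monochromatic] = 2·(1/2)^15 = 2^{1 − 15} = 1/16384.
Summing: E[X] = C(31, 6) · 2^{1 − 15} = 736281 · 1/16384 = 736281/16384.
Numerically: E[X] ≈ 44.9390.

E[X] = C(31,6)·2^(1−C(6,2)) = 736281/16384 ≈ 44.9390.


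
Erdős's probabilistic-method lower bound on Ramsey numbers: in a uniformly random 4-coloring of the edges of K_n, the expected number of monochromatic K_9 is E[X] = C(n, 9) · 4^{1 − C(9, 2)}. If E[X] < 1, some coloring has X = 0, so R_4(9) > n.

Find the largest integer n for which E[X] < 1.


We need C(n, 9) · 4^{1 − 36} < 1, i.e. C(n, 9) < 4^{36 − 1} = 1180591620717411303424.
Check values of n near the boundary:
  n = 912: C(912, 9) = 1156095740032081475120; 1156095740032081475120 < 1180591620717411303424? YES
  n = 913: C(913, 9) = 1167605542753639808390; 1167605542753639808390 < 1180591620717411303424? YES
  n = 914: C(914, 9) = 1179217089587653905932; 1179217089587653905932 < 1180591620717411303424? YES
  n = 915: C(915, 9) = 1190931166636537885130; 1190931166636537885130 < 1180591620717411303424? NO
  n = 916: C(916, 9) = 1202748565202942340440; 1202748565202942340440 < 1180591620717411303424? NO
  n = 917: C(917, 9) = 1214670081818390006810; 1214670081818390006810 < 1180591620717411303424? NO
The largest n with C(n, 9) < 1180591620717411303424 is n = 914 (where E[X] = 294804272396913476483/295147905179352825856 ≈ 0.999). Hence R_4(9) > 914, i.e. R_4(9) ≥ 915.

Largest n = 914; hence R_4(9) > 914.


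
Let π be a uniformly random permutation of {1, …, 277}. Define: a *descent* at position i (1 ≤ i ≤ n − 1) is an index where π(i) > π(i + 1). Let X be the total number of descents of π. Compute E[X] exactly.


Write X = Σ X_I over i = 1, …, 276, with X_I the indicator of one descent.
There are 276 indicators.
For each fixed i, the pair (π(i), π(i+1)) is a uniformly random ordered pair of distinct values from {1, …, 277}; by symmetry P[π(i) > π(i+1)] = 1/2.
By linearity: E[X] = 276 · (1/2) = (277 − 1) · (1/2) = 138 ≈ 138.0000.

E[X] = 138 = 138.0000.


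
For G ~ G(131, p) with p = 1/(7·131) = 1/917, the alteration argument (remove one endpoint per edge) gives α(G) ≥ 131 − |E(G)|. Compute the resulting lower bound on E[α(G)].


E[|E(G)|] = C(131, 2)·p = 8515 · (1/917) = 65/7.
E[α(G)] ≥ n − E[|E(G)|] = 131 − 65/7 = 852/7.
Numerically: ≈ 121.714.
(This is only a lower bound; the true E[α(G)] may be larger.)

E[α(G)] ≥ 852/7 ≈ 121.714.


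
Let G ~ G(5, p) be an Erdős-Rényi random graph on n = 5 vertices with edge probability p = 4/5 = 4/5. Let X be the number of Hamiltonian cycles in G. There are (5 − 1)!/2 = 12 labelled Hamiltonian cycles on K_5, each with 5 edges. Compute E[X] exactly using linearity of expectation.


K_5 has (5 − 1)!/2 = 12 labelled Hamiltonian cycles.
For each such Hamiltonian cycle H, let X_H = 1 if all 5 edges of H are present in G. Then P[X_H = 1] = p^{5} = (4/5)^{5} = 1024/3125.
Summing the indicators: E[X] = Σ_H E[X_H] = 12 · p^{5} = 12 · 1024/3125 = 12288/3125.
Numerically: E[X] ≈ 3.93216.

E[X] = 12 · (4/5)^{5} = 12288/3125 ≈ 3.93216.


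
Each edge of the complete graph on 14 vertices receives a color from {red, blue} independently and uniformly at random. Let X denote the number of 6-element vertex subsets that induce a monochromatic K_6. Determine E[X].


Let X = Σ_S X_S over the C(14, 6) = 3003 subsets S of size 6, where X_S = 1 if the K_6 on S is monochromatic.
For a fixed S, the K_6 on S has C(6, 2) = 15 edges. P[all 15 edges red] = (1/2)^15, and likewise for blue, so P[monochromatic] = 2·(1/2)^15 = 2^{1 − 15} = 1/16384.
Summing: E[X] = C(14, 6) · 2^{1 − 15} = 3003 · 1/16384 = 3003/16384.
Numerically: E[X] ≈ 0.1833.

E[X] = C(14,6)·2^(1−C(6,2)) = 3003/16384 ≈ 0.1833.


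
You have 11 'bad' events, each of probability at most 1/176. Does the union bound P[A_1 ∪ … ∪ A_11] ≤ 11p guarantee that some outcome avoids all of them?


Union bound: P[∪_{i=1}^{11} A_i] ≤ Σ_i P[A_i] ≤ 11·p = 11·(1/176) = 1/16.
Numerically: 1/16 ≈ 0.0625.
Is 1/16 < 1? YES.
Since P[∪ A_i] ≤ 1/16 < 1, the complement has P[∩ A_i^c] ≥ 1 − 1/16 = 15/16 > 0, so some outcome avoids every A_i.

11·p = 1/16 ≈ 0.0625; existence CERTIFIED by the union bound.


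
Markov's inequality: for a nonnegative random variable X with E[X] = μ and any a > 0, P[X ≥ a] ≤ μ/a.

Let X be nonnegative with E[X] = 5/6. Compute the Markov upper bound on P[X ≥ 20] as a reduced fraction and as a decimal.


μ = E[X] = 5/6, a = 20.
Markov: P[X ≥ 20] ≤ μ/a = (5/6)/20 = 1/24.
Numerically: ≈ 0.042.
(Since a = 20 > μ = 0.833, the bound 1/24 is < 1 and informative.)

P[X ≥ 20] ≤ 1/24 ≈ 0.042.


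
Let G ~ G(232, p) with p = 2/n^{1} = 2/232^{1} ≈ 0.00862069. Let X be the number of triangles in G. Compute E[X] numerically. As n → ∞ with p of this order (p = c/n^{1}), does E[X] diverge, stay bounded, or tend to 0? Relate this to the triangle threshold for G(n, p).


Number of potential triangles: C(232, 3) = 2054360.
Each occurs with probability p³ ≈ (0.00862069)³ ≈ 6.40657674e-07.
By linearity: E[X] = C(232, 3)·p³ ≈ 2054360 · 6.40657674e-07 ≈ 1.316141.
Here α = 1, so p = 2/n is exactly at the triangle threshold p ~ 1/n. Asymptotically E[X] → c³/6 = 2³/6 = 4/3 ≈ 1.333333, a bounded constant. In this regime the triangle count is asymptotically Poisson(c³/6).

E[X] ≈ 1.316141; in regime p = Θ(1/n^{1}) E[X] stays bounded (at the triangle threshold p ~ 1/n).


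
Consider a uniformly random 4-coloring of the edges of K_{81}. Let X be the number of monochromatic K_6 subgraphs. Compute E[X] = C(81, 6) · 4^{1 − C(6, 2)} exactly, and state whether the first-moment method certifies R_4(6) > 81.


E[X] = C(81, 6) · 4^{1 − 15} = 324540216 · 4^{−14} = 324540216/268435456.
As a reduced fraction: E[X] = 40567527/33554432 ≈ 1.2090.
Is E[X] < 1? NO.
Since E[X] ≥ 1, the first-moment bound is inconclusive at n = 81; it does NOT by itself certify R_4(6) > 81.

E[X] = 40567527/33554432 ≈ 1.2090; E[X] ≥ 1; first-moment method inconclusive here.


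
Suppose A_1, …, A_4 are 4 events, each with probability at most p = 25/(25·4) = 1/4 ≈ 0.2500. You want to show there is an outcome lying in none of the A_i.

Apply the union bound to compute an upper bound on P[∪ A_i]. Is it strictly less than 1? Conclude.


Union bound: P[∪_{i=1}^{4} A_i] ≤ Σ_i P[A_i] ≤ 4·p = 4·(1/4) = 1.
Numerically: 1 ≈ 1.0000.
Is 1 < 1? NO.
Since the bound 1 is ≥ 1, the union bound is uninformative here; it does NOT by itself certify existence.

4·p = 1 ≈ 1.0000; existence NOT certified by the union bound.


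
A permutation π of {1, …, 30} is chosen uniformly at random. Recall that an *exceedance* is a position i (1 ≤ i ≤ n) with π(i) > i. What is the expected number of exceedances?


Write X = Σ_{i=1}^{30} X_i, where X_i = 1_{π(i) > i}.
For each fixed i, π(i) is uniform over {1, …, 30} (marginal of a uniform permutation), so P[π(i) > i] = (n − i)/n. Summing: Σ_{i=1}^{30} (n − i)/n = (0 + 1 + … + 29)/30 = 30(30 − 1)/(2·30) = (30 − 1)/2.
Hence E[X] = Σ_{i=1}^{30} (30 − i)/30 = 29/2 ≈ 14.50000.

E[X] = 29/2 = 14.50000.


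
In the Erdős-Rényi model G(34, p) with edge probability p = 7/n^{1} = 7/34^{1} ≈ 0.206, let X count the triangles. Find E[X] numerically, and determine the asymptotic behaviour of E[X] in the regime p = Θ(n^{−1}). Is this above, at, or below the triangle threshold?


Number of potential triangles: C(34, 3) = 5984.
Each occurs with probability p³ ≈ (0.206)³ ≈ 8.72685e-03.
By linearity: E[X] = C(34, 3)·p³ ≈ 5984 · 8.72685e-03 ≈ 52.221.
Here α = 1, so p = 7/n is exactly at the triangle threshold p ~ 1/n. Asymptotically E[X] → c³/6 = 7³/6 = 343/6 ≈ 57.167, a bounded constant. In this regime the triangle count is asymptotically Poisson(c³/6).

E[X] ≈ 52.221; in regime p = Θ(1/n^{1}) E[X] stays bounded (at the triangle threshold p ~ 1/n).


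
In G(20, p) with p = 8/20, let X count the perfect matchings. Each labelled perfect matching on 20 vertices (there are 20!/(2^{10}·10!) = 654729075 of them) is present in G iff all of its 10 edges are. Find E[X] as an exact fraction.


K_20 has 20!/(2^{10}·10!) = 654729075 labelled perfect matchings.
For each such perfect matching H, let X_H = 1 if all 10 edges of H are present in G. Then P[X_H = 1] = p^{10} = (2/5)^{10} = 1024/9765625.
By linearity: E[X] = Σ_H E[X_H] = 654729075 · p^{10} = 654729075 · 1024/9765625 = 26817702912/390625.
Numerically: E[X] ≈ 6.87e+04.

E[X] = 654729075 · (2/5)^{10} = 26817702912/390625 ≈ 6.87e+04.


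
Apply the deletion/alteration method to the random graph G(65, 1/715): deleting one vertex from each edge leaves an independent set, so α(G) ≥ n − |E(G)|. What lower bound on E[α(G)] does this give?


E[|E(G)|] = C(65, 2)·p = 2080 · (1/715) = 32/11.
E[α(G)] ≥ n − E[|E(G)|] = 65 − 32/11 = 683/11.
Numerically: ≈ 62.0909.
(This is only a lower bound; the true E[α(G)] may be larger.)

E[α(G)] ≥ 683/11 ≈ 62.0909.


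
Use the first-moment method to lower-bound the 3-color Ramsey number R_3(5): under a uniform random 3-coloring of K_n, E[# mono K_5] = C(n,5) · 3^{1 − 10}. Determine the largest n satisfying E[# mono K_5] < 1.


We need C(n, 5) · 3^{1 − 10} < 1, i.e. C(n, 5) < 3^{10 − 1} = 19683.
Check values of n near the boundary:
  n = 17: C(17, 5) = 6188; 6188 < 19683? YES
  n = 18: C(18, 5) = 8568; 8568 < 19683? YES
  n = 19: C(19, 5) = 11628; 11628 < 19683? YES
  n = 20: C(20, 5) = 15504; 15504 < 19683? YES
  n = 21: C(21, 5) = 20349; 20349 < 19683? NO
  n = 22: C(22, 5) = 26334; 26334 < 19683? NO
The largest n with C(n, 5) < 19683 is n = 20 (where E[X] = 5168/6561 ≈ 0.7877). Hence R_3(5) > 20, i.e. R_3(5) ≥ 21.

Largest n = 20; hence R_3(5) > 20.


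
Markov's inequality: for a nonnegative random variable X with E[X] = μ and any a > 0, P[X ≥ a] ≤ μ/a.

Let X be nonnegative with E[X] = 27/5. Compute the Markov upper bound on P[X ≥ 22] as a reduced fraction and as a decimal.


μ = E[X] = 27/5, a = 22.
Markov: P[X ≥ 22] ≤ μ/a = (27/5)/22 = 27/110.
Numerically: ≈ 0.245.
(Since a = 22 > μ = 5.400, the bound 27/110 is < 1 and informative.)

P[X ≥ 22] ≤ 27/110 ≈ 0.245.


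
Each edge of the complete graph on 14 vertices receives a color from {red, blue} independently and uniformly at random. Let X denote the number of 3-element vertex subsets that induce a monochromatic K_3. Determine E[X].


Let X = Σ_S X_S over the C(14, 3) = 364 subsets S of size 3, where X_S = 1 if the K_3 on S is monochromatic.
For a fixed S, the K_3 on S has C(3, 2) = 3 edges. P[all 3 edges red] = (1/2)^3, and likewise for blue, so P[monochromatic] = 2·(1/2)^3 = 2^{1 − 3} = 1/4.
By linearity: E[X] = C(14, 3) · 2^{1 − 3} = 364 · 1/4 = 91.
Numerically: E[X] ≈ 91.00000.

E[X] = C(14,3)·2^(1−C(3,2)) = 91 ≈ 91.00000.


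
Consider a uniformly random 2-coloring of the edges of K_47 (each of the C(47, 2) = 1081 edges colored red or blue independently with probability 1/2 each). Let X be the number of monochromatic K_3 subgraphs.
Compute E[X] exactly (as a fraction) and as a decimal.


Let X = Σ_S X_S over the C(47, 3) = 16215 subsets S of size 3, where X_S = 1 if the K_3 on S is monochromatic.
For a fixed S, the K_3 on S has C(3, 2) = 3 edges. P[all 3 edges red] = (1/2)^3, and likewise for blue, so P[monochromatic] = 2·(1/2)^3 = 2^{1 − 3} = 1/4.
By linearity of expectation: E[X] = C(47, 3) · 2^{1 − 3} = 16215 · 1/4 = 16215/4.
Numerically: E[X] ≈ 4053.750000.

E[X] = C(47,3)·2^(1−C(3,2)) = 16215/4 ≈ 4053.750000.


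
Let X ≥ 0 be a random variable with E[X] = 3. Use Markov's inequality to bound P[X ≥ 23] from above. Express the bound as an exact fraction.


μ = E[X] = 3, a = 23.
Markov: P[X ≥ 23] ≤ μ/a = (3)/23 = 3/23.
Numerically: ≈ 0.13043.
(Since a = 23 > μ = 3.00000, the bound 3/23 is < 1 and informative.)

P[X ≥ 23] ≤ 3/23 ≈ 0.13043.


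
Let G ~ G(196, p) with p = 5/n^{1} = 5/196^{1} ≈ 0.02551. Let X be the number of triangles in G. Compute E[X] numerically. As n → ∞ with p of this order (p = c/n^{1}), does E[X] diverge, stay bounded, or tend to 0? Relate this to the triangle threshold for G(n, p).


Number of potential triangles: C(196, 3) = 1235780.
Each occurs with probability p³ ≈ (0.02551)³ ≈ 1.6601289e-05.
By linearity: E[X] = C(196, 3)·p³ ≈ 1235780 · 1.6601289e-05 ≈ 20.51554.
Here α = 1, so p = 5/n is exactly at the triangle threshold p ~ 1/n. Asymptotically E[X] → c³/6 = 5³/6 = 125/6 ≈ 20.83333, a bounded constant. In this regime the triangle count is asymptotically Poisson(c³/6).

E[X] ≈ 20.51554; in regime p = Θ(1/n^{1}) E[X] stays bounded (at the triangle threshold p ~ 1/n).


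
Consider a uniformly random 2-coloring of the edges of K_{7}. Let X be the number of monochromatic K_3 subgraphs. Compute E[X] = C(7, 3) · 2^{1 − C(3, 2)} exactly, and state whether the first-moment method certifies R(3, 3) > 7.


E[X] = C(7, 3) · 2^{1 − 3} = 35 · 2^{−2} = 35/4.
As a reduced fraction: E[X] = 35/4 ≈ 8.750.
Is E[X] < 1? NO.
Since E[X] ≥ 1, the first-moment bound is inconclusive at n = 7; it does NOT by itself certify R(3, 3) > 7.

E[X] = 35/4 ≈ 8.750; E[X] ≥ 1; first-moment method inconclusive here.


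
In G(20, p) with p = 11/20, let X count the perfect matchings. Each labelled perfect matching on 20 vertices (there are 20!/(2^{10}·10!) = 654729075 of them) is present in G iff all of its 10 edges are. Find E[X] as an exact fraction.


K_20 has 20!/(2^{10}·10!) = 654729075 labelled perfect matchings.
For each such perfect matching H, let X_H = 1 if all 10 edges of H are present in G. Then P[X_H = 1] = p^{10} = (11/20)^{10} = 25937424601/10240000000000.
By linearity: E[X] = Σ_H E[X_H] = 654729075 · p^{10} = 654729075 · 25937424601/10240000000000 = 679279440675798963/409600000000.
Numerically: E[X] ≈ 1.66e+06.

E[X] = 654729075 · (11/20)^{10} = 679279440675798963/409600000000 ≈ 1.66e+06.


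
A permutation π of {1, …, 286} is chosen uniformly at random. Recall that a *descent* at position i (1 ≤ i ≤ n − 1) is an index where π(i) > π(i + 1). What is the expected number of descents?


Write X = Σ X_I over i = 1, …, 285, with X_I the indicator of one descent.
There are 285 indicators.
For each fixed i, the pair (π(i), π(i+1)) is a uniformly random ordered pair of distinct values from {1, …, 286}; by symmetry P[π(i) > π(i+1)] = 1/2.
By linearity: E[X] = 285 · (1/2) = (286 − 1) · (1/2) = 285/2 ≈ 142.5000.

E[X] = 285/2 = 142.5000.


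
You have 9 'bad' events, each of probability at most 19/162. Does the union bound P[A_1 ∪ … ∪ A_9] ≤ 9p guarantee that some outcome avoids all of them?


Union bound: P[∪_{i=1}^{9} A_i] ≤ Σ_i P[A_i] ≤ 9·p = 9·(19/162) = 19/18.
Numerically: 19/18 ≈ 1.055556.
Is 19/18 < 1? NO.
Since the bound 19/18 is ≥ 1, the union bound is uninformative here; it does NOT by itself certify existence.

9·p = 19/18 ≈ 1.055556; existence NOT certified by the union bound.


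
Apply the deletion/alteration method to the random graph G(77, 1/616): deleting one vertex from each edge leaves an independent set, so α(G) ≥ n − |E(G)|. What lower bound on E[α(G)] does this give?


E[|E(G)|] = C(77, 2)·p = 2926 · (1/616) = 19/4.
E[α(G)] ≥ n − E[|E(G)|] = 77 − 19/4 = 289/4.
Numerically: ≈ 72.2500.
(This is only a lower bound; the true E[α(G)] may be larger.)

E[α(G)] ≥ 289/4 ≈ 72.2500.


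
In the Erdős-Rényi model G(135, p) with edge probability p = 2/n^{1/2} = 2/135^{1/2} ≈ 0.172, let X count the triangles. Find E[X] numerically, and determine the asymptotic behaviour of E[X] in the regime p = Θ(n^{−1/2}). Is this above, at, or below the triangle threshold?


Number of potential triangles: C(135, 3) = 400995.
Each occurs with probability p³ ≈ (0.172)³ ≈ 5.10022e-03.
By linearity: E[X] = C(135, 3)·p³ ≈ 400995 · 5.10022e-03 ≈ 2045.165.
Since α = 1/2 < 1, p = c/n^{1/2} ≫ 1/n is above the triangle threshold p ~ 1/n. Asymptotically E[X] ~ (c³/6)·n^{3(1−α)} = (2³/6)·n^{1.5} → ∞; triangles are abundant w.h.p.

E[X] ≈ 2045.165; in regime p = Θ(1/n^{1/2}) E[X] diverges (above the triangle threshold p ~ 1/n).


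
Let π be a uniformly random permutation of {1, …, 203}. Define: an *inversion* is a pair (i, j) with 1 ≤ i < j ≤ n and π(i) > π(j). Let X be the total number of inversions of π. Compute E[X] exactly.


Write X = Σ X_I over the C(203, 2) = 20503 pairs i < j, with X_I the indicator of one inversion.
There are 20503 indicators.
For each fixed pair i < j, the values π(i) and π(j) are two distinct elements of {1, …, 203} in uniformly random order; by symmetry P[π(i) > π(j)] = 1/2.
By linearity: E[X] = 20503 · (1/2) = C(203, 2) · (1/2) = 20503/2 = 20503/2 ≈ 10251.500000.

E[X] = 20503/2 = 10251.500000.


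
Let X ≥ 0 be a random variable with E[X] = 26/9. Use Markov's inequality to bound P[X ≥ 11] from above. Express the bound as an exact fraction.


μ = E[X] = 26/9, a = 11.
Markov: P[X ≥ 11] ≤ μ/a = (26/9)/11 = 26/99.
Numerically: ≈ 0.2626.
(Since a = 11 > μ = 2.8889, the bound 26/99 is < 1 and informative.)

P[X ≥ 11] ≤ 26/99 ≈ 0.2626.


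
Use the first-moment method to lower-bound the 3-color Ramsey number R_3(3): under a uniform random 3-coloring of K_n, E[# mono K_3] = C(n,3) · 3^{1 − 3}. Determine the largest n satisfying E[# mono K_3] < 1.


We need C(n, 3) · 3^{1 − 3} < 1, i.e. C(n, 3) < 3^{3 − 1} = 9.
Check values of n near the boundary:
  n = 3: C(3, 3) = 1; 1 < 9? YES
  n = 4: C(4, 3) = 4; 4 < 9? YES
  n = 5: C(5, 3) = 10; 10 < 9? NO
The largest n with C(n, 3) < 9 is n = 4 (where E[X] = 4/9 ≈ 0.4444444). Hence R_3(3) > 4, i.e. R_3(3) ≥ 5.

Largest n = 4; hence R_3(3) > 4.


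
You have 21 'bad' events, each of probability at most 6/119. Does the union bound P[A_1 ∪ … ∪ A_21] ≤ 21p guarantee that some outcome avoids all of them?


Union bound: P[∪_{i=1}^{21} A_i] ≤ Σ_i P[A_i] ≤ 21·p = 21·(6/119) = 18/17.
Numerically: 18/17 ≈ 1.05882.
Is 18/17 < 1? NO.
Since the bound 18/17 is ≥ 1, the union bound is uninformative here; it does NOT by itself certify existence.

21·p = 18/17 ≈ 1.05882; existence NOT certified by the union bound.


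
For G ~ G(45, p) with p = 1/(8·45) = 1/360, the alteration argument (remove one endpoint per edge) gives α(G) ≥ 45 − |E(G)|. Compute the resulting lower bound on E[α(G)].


E[|E(G)|] = C(45, 2)·p = 990 · (1/360) = 11/4.
E[α(G)] ≥ n − E[|E(G)|] = 45 − 11/4 = 169/4.
Numerically: ≈ 42.25000.
(This is only a lower bound; the true E[α(G)] may be larger.)

E[α(G)] ≥ 169/4 ≈ 42.25000.


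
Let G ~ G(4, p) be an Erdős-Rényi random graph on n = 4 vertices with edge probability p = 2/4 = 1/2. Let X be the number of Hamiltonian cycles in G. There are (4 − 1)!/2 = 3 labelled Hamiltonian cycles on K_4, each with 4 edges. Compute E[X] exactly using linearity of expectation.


K_4 has (4 − 1)!/2 = 3 labelled Hamiltonian cycles.
For each such Hamiltonian cycle H, let X_H = 1 if all 4 edges of H are present in G. Then P[X_H = 1] = p^{4} = (1/2)^{4} = 1/16.
By linearity: E[X] = Σ_H E[X_H] = 3 · p^{4} = 3 · 1/16 = 3/16.
Numerically: E[X] ≈ 0.188.

E[X] = 3 · (1/2)^{4} = 3/16 ≈ 0.188.


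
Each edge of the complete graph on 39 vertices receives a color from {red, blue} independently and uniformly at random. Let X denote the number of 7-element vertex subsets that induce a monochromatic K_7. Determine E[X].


Let X = Σ_S X_S over the C(39, 7) = 15380937 subsets S of size 7, where X_S = 1 if the K_7 on S is monochromatic.
For a fixed S, the K_7 on S has C(7, 2) = 21 edges. P[all 21 edges red] = (1/2)^21, and likewise for blue, so P[monochromatic] = 2·(1/2)^21 = 2^{1 − 21} = 1/1048576.
Summing: E[X] = C(39, 7) · 2^{1 − 21} = 15380937 · 1/1048576 = 15380937/1048576.
Numerically: E[X] ≈ 14.668.

E[X] = C(39,7)·2^(1−C(7,2)) = 15380937/1048576 ≈ 14.668.


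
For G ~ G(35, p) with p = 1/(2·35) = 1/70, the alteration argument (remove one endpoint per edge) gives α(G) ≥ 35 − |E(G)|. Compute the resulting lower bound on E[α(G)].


E[|E(G)|] = C(35, 2)·p = 595 · (1/70) = 17/2.
E[α(G)] ≥ n − E[|E(G)|] = 35 − 17/2 = 53/2.
Numerically: ≈ 26.500000.
(This is only a lower bound; the true E[α(G)] may be larger.)

E[α(G)] ≥ 53/2 ≈ 26.500000.


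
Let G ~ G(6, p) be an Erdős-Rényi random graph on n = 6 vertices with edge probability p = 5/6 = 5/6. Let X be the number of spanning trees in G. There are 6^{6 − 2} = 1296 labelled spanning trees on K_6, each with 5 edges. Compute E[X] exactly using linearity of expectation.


K_6 has 6^{6 − 2} = 1296 labelled spanning trees.
For each such spanning tree H, let X_H = 1 if all 5 edges of H are present in G. Then P[X_H = 1] = p^{5} = (5/6)^{5} = 3125/7776.
By linearity of expectation: E[X] = Σ_H E[X_H] = 1296 · p^{5} = 1296 · 3125/7776 = 3125/6.
Numerically: E[X] ≈ 520.83.

E[X] = 1296 · (5/6)^{5} = 3125/6 ≈ 520.83.


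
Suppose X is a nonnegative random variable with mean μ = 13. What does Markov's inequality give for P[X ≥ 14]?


μ = E[X] = 13, a = 14.
Markov: P[X ≥ 14] ≤ μ/a = (13)/14 = 13/14.
Numerically: ≈ 0.928571.
(Since a = 14 > μ = 13.000000, the bound 13/14 is < 1 and informative.)

P[X ≥ 14] ≤ 13/14 ≈ 0.928571.


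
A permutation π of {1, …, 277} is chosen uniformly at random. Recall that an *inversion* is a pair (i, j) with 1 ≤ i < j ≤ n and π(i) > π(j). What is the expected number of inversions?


Write X = Σ X_I over the C(277, 2) = 38226 pairs i < j, with X_I the indicator of one inversion.
There are 38226 indicators.
For each fixed pair i < j, the values π(i) and π(j) are two distinct elements of {1, …, 277} in uniformly random order; by symmetry P[π(i) > π(j)] = 1/2.
By linearity: E[X] = 38226 · (1/2) = C(277, 2) · (1/2) = 38226/2 = 19113 ≈ 19113.0000.

E[X] = 19113 = 19113.0000.


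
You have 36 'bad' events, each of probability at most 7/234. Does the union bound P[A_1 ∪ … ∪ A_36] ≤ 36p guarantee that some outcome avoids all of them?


Union bound: P[∪_{i=1}^{36} A_i] ≤ Σ_i P[A_i] ≤ 36·p = 36·(7/234) = 14/13.
Numerically: 14/13 ≈ 1.076923.
Is 14/13 < 1? NO.
Since the bound 14/13 is ≥ 1, the union bound is uninformative here; it does NOT by itself certify existence.

36·p = 14/13 ≈ 1.076923; existence NOT certified by the union bound.


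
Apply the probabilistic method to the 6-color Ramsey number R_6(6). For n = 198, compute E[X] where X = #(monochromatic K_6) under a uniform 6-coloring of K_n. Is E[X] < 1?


E[X] = C(198, 6) · 6^{1 − 15} = 77526225777 · 6^{−14} = 77526225777/78364164096.
As a reduced fraction: E[X] = 25842075259/26121388032 ≈ 0.989.
Is E[X] < 1? YES.
Since E[X] < 1, there exists a 6-coloring of K_{198} with no monochromatic K_6; hence R_6(6) > 198.

E[X] = 25842075259/26121388032 ≈ 0.989; E[X] < 1, so R_6(6) > 198.


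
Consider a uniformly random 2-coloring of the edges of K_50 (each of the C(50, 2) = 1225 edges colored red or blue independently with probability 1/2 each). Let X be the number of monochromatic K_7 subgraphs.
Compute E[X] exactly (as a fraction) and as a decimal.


Let X = Σ_S X_S over the C(50, 7) = 99884400 subsets S of size 7, where X_S = 1 if the K_7 on S is monochromatic.
For a fixed S, the K_7 on S has C(7, 2) = 21 edges. P[all 21 edges red] = (1/2)^21, and likewise for blue, so P[monochromatic] = 2·(1/2)^21 = 2^{1 − 21} = 1/1048576.
Summing: E[X] = C(50, 7) · 2^{1 − 21} = 99884400 · 1/1048576 = 6242775/65536.
Numerically: E[X] ≈ 95.257.

E[X] = C(50,7)·2^(1−C(7,2)) = 6242775/65536 ≈ 95.257.


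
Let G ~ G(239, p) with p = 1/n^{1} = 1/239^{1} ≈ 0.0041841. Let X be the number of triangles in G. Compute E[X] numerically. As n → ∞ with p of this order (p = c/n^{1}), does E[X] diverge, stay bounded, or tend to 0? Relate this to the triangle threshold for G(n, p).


Number of potential triangles: C(239, 3) = 2246839.
Each occurs with probability p³ ≈ (0.0041841)³ ≈ 7.32497754e-08.
By linearity: E[X] = C(239, 3)·p³ ≈ 2246839 · 7.32497754e-08 ≈ 0.164580.
Here α = 1, so p = 1/n is exactly at the triangle threshold p ~ 1/n. Asymptotically E[X] → c³/6 = 1³/6 = 1/6 ≈ 0.166667, a bounded constant. In this regime the triangle count is asymptotically Poisson(c³/6).

E[X] ≈ 0.164580; in regime p = Θ(1/n^{1}) E[X] stays bounded (at the triangle threshold p ~ 1/n).


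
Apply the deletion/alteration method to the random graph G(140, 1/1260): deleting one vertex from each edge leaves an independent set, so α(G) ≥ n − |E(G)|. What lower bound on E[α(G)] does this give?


E[|E(G)|] = C(140, 2)·p = 9730 · (1/1260) = 139/18.
E[α(G)] ≥ n − E[|E(G)|] = 140 − 139/18 = 2381/18.
Numerically: ≈ 132.278.
(This is only a lower bound; the true E[α(G)] may be larger.)

E[α(G)] ≥ 2381/18 ≈ 132.278.


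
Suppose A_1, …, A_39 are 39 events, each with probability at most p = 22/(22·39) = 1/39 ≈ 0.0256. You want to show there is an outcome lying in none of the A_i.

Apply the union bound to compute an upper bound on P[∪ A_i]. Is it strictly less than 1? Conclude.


Union bound: P[∪_{i=1}^{39} A_i] ≤ Σ_i P[A_i] ≤ 39·p = 39·(1/39) = 1.
Numerically: 1 ≈ 1.0000.
Is 1 < 1? NO.
Since the bound 1 is ≥ 1, the union bound is uninformative here; it does NOT by itself certify existence.

39·p = 1 ≈ 1.0000; existence NOT certified by the union bound.


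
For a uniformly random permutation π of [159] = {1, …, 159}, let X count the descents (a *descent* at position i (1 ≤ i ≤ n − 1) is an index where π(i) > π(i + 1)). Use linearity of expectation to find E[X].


Write X = Σ X_I over i = 1, …, 158, with X_I the indicator of one descent.
There are 158 indicators.
For each fixed i, the pair (π(i), π(i+1)) is a uniformly random ordered pair of distinct values from {1, …, 159}; by symmetry P[π(i) > π(i+1)] = 1/2.
By linearity: E[X] = 158 · (1/2) = (159 − 1) · (1/2) = 79 ≈ 79.000.

E[X] = 79 = 79.000.


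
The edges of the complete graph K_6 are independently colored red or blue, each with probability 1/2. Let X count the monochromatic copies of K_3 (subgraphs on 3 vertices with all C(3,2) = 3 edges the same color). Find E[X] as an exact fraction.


Let X = Σ_S X_S over the C(6, 3) = 20 subsets S of size 3, where X_S = 1 if the K_3 on S is monochromatic.
For a fixed S, the K_3 on S has C(3, 2) = 3 edges. P[all 3 edges red] = (1/2)^3, and likewise for blue, so P[monochromatic] = 2·(1/2)^3 = 2^{1 − 3} = 1/4.
By linearity of expectation: E[X] = C(6, 3) · 2^{1 − 3} = 20 · 1/4 = 5.
Numerically: E[X] ≈ 5.000000.

E[X] = C(6,3)·2^(1−C(3,2)) = 5 ≈ 5.000000.


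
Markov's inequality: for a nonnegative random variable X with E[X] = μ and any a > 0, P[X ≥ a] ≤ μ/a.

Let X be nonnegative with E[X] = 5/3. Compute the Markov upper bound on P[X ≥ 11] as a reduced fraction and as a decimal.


μ = E[X] = 5/3, a = 11.
Markov: P[X ≥ 11] ≤ μ/a = (5/3)/11 = 5/33.
Numerically: ≈ 0.15152.
(Since a = 11 > μ = 1.66667, the bound 5/33 is < 1 and informative.)

P[X ≥ 11] ≤ 5/33 ≈ 0.15152.


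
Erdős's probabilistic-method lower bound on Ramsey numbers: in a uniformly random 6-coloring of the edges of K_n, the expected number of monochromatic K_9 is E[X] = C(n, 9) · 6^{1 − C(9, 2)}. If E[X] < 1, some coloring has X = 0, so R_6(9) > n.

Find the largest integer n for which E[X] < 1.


We need C(n, 9) · 6^{1 − 36} < 1, i.e. C(n, 9) < 6^{36 − 1} = 1719070799748422591028658176.
Check values of n near the boundary:
  n = 4404: C(4404, 9) = 1703375445537161676647015880; 1703375445537161676647015880 < 1719070799748422591028658176? YES
  n = 4405: C(4405, 9) = 1706862792900636302463627150; 1706862792900636302463627150 < 1719070799748422591028658176? YES
  n = 4406: C(4406, 9) = 1710356485221788389505285700; 1710356485221788389505285700 < 1719070799748422591028658176? YES
  n = 4407: C(4407, 9) = 1713856532599459170657070050; 1713856532599459170657070050 < 1719070799748422591028658176? YES
  n = 4408: C(4408, 9) = 1717362945146264156457459600; 1717362945146264156457459600 < 1719070799748422591028658176? YES
  n = 4409: C(4409, 9) = 1720875732988608787686577131; 1720875732988608787686577131 < 1719070799748422591028658176? NO
  n = 4410: C(4410, 9) = 1724394906266704102180823710; 1724394906266704102180823710 < 1719070799748422591028658176? NO
The largest n with C(n, 9) < 1719070799748422591028658176 is n = 4408 (where E[X] = 35778394690547169926197075/35813974994758803979763712 ≈ 0.999). Hence R_6(9) > 4408, i.e. R_6(9) ≥ 4409.

Largest n = 4408; hence R_6(9) > 4408.
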